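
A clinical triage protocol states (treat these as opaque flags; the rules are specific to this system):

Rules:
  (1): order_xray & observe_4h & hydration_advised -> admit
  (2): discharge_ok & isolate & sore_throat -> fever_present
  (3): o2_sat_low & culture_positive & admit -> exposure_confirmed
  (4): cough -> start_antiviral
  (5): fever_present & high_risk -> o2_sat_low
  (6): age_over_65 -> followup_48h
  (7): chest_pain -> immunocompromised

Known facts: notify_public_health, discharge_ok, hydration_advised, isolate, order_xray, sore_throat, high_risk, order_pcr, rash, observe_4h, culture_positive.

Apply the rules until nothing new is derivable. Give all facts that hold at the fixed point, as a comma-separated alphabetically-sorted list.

Round 1: (1) [order_xray & observe_4h & hydration_advised -> admit]; (2) [discharge_ok & isolate & sore_throat -> fever_present]. New: admit, fever_present.
Round 2: (5) [fever_present & high_risk -> o2_sat_low]. New: o2_sat_low.
Round 3: (3) [o2_sat_low & culture_positive & admit -> exposure_confirmed]. New: exposure_confirmed.

admit, culture_positive, discharge_ok, exposure_confirmed, fever_present, high_risk, hydration_advised, isolate, notify_public_health, o2_sat_low, observe_4h, order_pcr, order_xray, rash, sore_throat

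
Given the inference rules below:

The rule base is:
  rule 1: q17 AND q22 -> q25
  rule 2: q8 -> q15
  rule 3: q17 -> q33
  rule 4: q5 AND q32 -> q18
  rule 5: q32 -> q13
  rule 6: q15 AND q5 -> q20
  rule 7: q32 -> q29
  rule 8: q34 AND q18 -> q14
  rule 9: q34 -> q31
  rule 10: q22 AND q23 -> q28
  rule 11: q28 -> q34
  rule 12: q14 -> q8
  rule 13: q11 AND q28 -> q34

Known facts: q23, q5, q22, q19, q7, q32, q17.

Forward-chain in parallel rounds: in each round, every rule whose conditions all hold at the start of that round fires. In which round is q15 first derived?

5

Round 1 fires rule 1, rule 3, rule 4, rule 5, rule 7, rule 10, giving q25, q33, q18, q13, q29, q28.
Round 2 fires rule 11, giving q34.
Round 3 fires rule 8, rule 9, giving q14, q31.
Round 4 fires rule 12, giving q8.
Round 5 fires rule 2, giving q15.
q15 first appears in round 5.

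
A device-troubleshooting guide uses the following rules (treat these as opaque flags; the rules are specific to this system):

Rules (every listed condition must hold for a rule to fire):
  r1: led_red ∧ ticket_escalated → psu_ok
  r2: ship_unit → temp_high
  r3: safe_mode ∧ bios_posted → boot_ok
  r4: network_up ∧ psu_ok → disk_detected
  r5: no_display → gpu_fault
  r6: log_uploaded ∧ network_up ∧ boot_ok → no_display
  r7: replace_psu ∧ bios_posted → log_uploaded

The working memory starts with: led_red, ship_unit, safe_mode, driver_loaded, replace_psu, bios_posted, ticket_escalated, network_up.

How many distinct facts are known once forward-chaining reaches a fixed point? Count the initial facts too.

15

Round 1: r1 [led_red ∧ ticket_escalated → psu_ok]; r2 [ship_unit → temp_high]; r3 [safe_mode ∧ bios_posted → boot_ok]; r7 [replace_psu ∧ bios_posted → log_uploaded]. New: psu_ok, temp_high, boot_ok, log_uploaded.
Round 2: r4 [network_up ∧ psu_ok → disk_detected]; r6 [log_uploaded ∧ network_up ∧ boot_ok → no_display]. New: disk_detected, no_display.
Round 3: r5 [no_display → gpu_fault]. New: gpu_fault.
Closure: {bios_posted, boot_ok, disk_detected, driver_loaded, gpu_fault, led_red, log_uploaded, network_up, no_display, psu_ok, replace_psu, safe_mode, ship_unit, temp_high, ticket_escalated} — 15 facts.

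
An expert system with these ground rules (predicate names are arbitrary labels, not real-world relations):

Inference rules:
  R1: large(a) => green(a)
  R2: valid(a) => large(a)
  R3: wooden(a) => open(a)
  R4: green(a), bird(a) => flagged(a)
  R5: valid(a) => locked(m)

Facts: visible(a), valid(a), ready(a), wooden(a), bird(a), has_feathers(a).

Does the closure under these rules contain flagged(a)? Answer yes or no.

yes

Round 1: R2 [valid(a) => large(a)]; R3 [wooden(a) => open(a)]; R5 [valid(a) => locked(m)]. New: large(a), open(a), locked(m).
Round 2: R1 [large(a) => green(a)]. New: green(a).
Round 3: R4 [green(a), bird(a) => flagged(a)]. New: flagged(a).
flagged(a) appears in round 3, so it is derivable.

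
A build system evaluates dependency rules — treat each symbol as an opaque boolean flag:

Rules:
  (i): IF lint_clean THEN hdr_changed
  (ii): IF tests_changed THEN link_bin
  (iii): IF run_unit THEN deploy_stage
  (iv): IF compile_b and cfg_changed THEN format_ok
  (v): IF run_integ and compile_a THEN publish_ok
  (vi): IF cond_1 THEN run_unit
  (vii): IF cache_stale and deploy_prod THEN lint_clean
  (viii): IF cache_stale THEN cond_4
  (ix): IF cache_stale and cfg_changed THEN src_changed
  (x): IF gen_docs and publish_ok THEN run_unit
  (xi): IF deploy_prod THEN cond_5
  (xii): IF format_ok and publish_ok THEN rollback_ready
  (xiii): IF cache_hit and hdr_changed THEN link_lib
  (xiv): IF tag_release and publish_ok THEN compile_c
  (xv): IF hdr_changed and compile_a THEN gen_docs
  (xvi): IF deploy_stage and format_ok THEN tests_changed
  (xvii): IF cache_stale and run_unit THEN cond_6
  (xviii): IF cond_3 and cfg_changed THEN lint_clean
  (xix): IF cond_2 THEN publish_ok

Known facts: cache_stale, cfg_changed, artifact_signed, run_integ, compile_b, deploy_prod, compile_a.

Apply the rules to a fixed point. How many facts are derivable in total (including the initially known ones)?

Round 1: (iv) [IF compile_b and cfg_changed THEN format_ok]; (v) [IF run_integ and compile_a THEN publish_ok]; (vii) [IF cache_stale and deploy_prod THEN lint_clean]; (viii) [IF cache_stale THEN cond_4]; (ix) [IF cache_stale and cfg_changed THEN src_changed]; (xi) [IF deploy_prod THEN cond_5]. New: format_ok, publish_ok, lint_clean, cond_4, src_changed, cond_5.
Round 2: (i) [IF lint_clean THEN hdr_changed]; (xii) [IF format_ok and publish_ok THEN rollback_ready]. New: hdr_changed, rollback_ready.
Round 3: (xv) [IF hdr_changed and compile_a THEN gen_docs]. New: gen_docs.
Round 4: (x) [IF gen_docs and publish_ok THEN run_unit]. New: run_unit.
Round 5: (iii) [IF run_unit THEN deploy_stage]; (xvii) [IF cache_stale and run_unit THEN cond_6]. New: deploy_stage, cond_6.
Round 6: (xvi) [IF deploy_stage and format_ok THEN tests_changed]. New: tests_changed.
Round 7: (ii) [IF tests_changed THEN link_bin]. New: link_bin.
Closure: {artifact_signed, cache_stale, cfg_changed, compile_a, compile_b, cond_4, cond_5, cond_6, deploy_prod, deploy_stage, format_ok, gen_docs, hdr_changed, link_bin, lint_clean, publish_ok, rollback_ready, run_integ, run_unit, src_changed, tests_changed} — 21 facts.

21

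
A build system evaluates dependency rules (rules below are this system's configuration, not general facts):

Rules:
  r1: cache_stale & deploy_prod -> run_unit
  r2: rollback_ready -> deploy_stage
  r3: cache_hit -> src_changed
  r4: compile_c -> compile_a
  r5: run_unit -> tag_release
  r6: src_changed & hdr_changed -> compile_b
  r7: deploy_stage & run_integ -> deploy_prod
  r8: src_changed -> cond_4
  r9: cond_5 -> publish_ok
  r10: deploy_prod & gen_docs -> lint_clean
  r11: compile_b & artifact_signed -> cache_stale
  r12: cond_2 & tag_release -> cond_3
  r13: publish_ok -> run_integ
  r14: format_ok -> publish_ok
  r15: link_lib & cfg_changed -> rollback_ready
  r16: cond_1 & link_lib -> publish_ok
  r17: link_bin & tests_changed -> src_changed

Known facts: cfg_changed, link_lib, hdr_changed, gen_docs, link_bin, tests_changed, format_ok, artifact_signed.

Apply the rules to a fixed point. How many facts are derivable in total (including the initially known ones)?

20

Round 1 fires r14, r15, r17, giving publish_ok, rollback_ready, src_changed.
Round 2 fires r2, r6, r8, r13, giving deploy_stage, compile_b, cond_4, run_integ.
Round 3 fires r7, r11, giving deploy_prod, cache_stale.
Round 4 fires r1, r10, giving run_unit, lint_clean.
Round 5 fires r5, giving tag_release.
Closure: {artifact_signed, cache_stale, cfg_changed, compile_b, cond_4, deploy_prod, deploy_stage, format_ok, gen_docs, hdr_changed, link_bin, link_lib, lint_clean, publish_ok, rollback_ready, run_integ, run_unit, src_changed, tag_release, tests_changed} — 20 facts.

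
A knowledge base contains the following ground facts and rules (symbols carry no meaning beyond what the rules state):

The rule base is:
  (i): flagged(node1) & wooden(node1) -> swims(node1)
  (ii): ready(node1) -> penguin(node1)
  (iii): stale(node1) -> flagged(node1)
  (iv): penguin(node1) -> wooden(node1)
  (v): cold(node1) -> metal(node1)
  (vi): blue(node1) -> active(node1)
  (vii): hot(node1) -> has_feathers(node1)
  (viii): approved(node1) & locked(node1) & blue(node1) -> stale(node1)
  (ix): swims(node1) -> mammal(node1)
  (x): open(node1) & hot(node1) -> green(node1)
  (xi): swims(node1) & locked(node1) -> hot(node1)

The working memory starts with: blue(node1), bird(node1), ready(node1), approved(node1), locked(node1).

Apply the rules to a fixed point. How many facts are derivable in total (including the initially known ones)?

14

[1] (ii) [ready(node1) -> penguin(node1)]; (vi) [blue(node1) -> active(node1)]; (viii) [approved(node1) & locked(node1) & blue(node1) -> stale(node1)]. ⇒ new: penguin(node1), active(node1), stale(node1).
[2] (iii) [stale(node1) -> flagged(node1)]; (iv) [penguin(node1) -> wooden(node1)]. ⇒ new: flagged(node1), wooden(node1).
[3] (i) [flagged(node1) & wooden(node1) -> swims(node1)]. ⇒ new: swims(node1).
[4] (ix) [swims(node1) -> mammal(node1)]; (xi) [swims(node1) & locked(node1) -> hot(node1)]. ⇒ new: mammal(node1), hot(node1).
[5] (vii) [hot(node1) -> has_feathers(node1)]. ⇒ new: has_feathers(node1).
Closure: {active(node1), approved(node1), bird(node1), blue(node1), flagged(node1), has_feathers(node1), hot(node1), locked(node1), mammal(node1), penguin(node1), ready(node1), stale(node1), swims(node1), wooden(node1)} — 14 facts.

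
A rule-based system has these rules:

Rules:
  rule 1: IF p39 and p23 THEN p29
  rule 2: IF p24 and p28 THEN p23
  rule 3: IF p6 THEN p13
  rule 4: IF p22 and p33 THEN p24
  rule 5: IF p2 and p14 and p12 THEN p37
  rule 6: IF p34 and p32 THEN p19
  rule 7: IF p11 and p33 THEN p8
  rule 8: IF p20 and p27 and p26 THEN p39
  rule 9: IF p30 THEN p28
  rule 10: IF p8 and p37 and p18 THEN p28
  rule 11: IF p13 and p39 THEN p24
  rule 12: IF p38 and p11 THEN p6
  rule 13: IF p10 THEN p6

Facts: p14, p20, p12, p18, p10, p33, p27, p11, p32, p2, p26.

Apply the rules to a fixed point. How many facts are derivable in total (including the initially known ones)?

Round 1 fires rule 5, rule 7, rule 8, rule 13, giving p37, p8, p39, p6.
Round 2 fires rule 3, rule 10, giving p13, p28.
Round 3 fires rule 11, giving p24.
Round 4 fires rule 2, giving p23.
Round 5 fires rule 1, giving p29.
Closure: {p10, p11, p12, p13, p14, p18, p2, p20, p23, p24, p26, p27, p28, p29, p32, p33, p37, p39, p6, p8} — 20 facts.

20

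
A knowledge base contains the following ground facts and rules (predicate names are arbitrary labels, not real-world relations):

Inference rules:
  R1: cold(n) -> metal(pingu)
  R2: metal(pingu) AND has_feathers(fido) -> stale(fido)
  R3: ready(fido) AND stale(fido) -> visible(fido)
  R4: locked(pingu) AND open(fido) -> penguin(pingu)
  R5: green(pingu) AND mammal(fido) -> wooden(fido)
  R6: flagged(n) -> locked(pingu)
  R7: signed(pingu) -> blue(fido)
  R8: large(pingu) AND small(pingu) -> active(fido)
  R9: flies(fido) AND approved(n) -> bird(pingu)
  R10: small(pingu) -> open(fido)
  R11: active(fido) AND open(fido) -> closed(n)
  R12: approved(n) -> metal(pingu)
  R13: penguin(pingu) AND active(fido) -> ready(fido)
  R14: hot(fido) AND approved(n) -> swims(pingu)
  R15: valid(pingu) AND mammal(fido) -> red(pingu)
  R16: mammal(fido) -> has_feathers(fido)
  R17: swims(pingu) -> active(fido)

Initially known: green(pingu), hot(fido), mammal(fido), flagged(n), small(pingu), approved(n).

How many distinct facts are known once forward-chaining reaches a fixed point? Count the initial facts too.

18

Round 1: R5 [green(pingu) AND mammal(fido) -> wooden(fido)]; R6 [flagged(n) -> locked(pingu)]; R10 [small(pingu) -> open(fido)]; R12 [approved(n) -> metal(pingu)]; R14 [hot(fido) AND approved(n) -> swims(pingu)]; R16 [mammal(fido) -> has_feathers(fido)]. New: wooden(fido), locked(pingu), open(fido), metal(pingu), swims(pingu), has_feathers(fido).
Round 2: R2 [metal(pingu) AND has_feathers(fido) -> stale(fido)]; R4 [locked(pingu) AND open(fido) -> penguin(pingu)]; R17 [swims(pingu) -> active(fido)]. New: stale(fido), penguin(pingu), active(fido).
Round 3: R11 [active(fido) AND open(fido) -> closed(n)]; R13 [penguin(pingu) AND active(fido) -> ready(fido)]. New: closed(n), ready(fido).
Round 4: R3 [ready(fido) AND stale(fido) -> visible(fido)]. New: visible(fido).
Closure: {active(fido), approved(n), closed(n), flagged(n), green(pingu), has_feathers(fido), hot(fido), locked(pingu), mammal(fido), metal(pingu), open(fido), penguin(pingu), ready(fido), small(pingu), stale(fido), swims(pingu), visible(fido), wooden(fido)} — 18 facts.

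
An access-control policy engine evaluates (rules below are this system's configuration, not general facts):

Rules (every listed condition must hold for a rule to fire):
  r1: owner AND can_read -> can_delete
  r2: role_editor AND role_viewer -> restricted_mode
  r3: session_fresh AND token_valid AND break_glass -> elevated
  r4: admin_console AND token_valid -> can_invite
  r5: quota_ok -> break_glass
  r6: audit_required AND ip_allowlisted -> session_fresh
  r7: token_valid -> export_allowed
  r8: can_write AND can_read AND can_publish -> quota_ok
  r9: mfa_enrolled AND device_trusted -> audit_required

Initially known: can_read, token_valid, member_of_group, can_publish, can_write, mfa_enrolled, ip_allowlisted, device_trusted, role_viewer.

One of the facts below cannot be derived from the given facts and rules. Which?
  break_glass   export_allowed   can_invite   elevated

can_invite

[1] r7 [token_valid -> export_allowed]; r8 [can_write AND can_read AND can_publish -> quota_ok]; r9 [mfa_enrolled AND device_trusted -> audit_required]. ⇒ new: export_allowed, quota_ok, audit_required.
[2] r5 [quota_ok -> break_glass]; r6 [audit_required AND ip_allowlisted -> session_fresh]. ⇒ new: break_glass, session_fresh.
[3] r3 [session_fresh AND token_valid AND break_glass -> elevated]. ⇒ new: elevated.
Derived: export_allowed (round 1), break_glass (round 2), elevated (round 3). can_invite never appears in any round.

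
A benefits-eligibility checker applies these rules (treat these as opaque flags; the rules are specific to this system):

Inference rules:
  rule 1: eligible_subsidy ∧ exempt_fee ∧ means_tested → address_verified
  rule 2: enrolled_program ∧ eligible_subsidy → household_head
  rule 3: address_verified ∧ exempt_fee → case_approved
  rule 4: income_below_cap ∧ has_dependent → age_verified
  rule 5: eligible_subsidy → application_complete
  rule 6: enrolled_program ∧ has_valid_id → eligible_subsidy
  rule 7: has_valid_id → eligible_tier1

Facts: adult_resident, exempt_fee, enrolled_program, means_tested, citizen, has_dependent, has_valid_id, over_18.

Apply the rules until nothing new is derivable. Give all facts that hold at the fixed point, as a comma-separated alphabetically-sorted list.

address_verified, adult_resident, application_complete, case_approved, citizen, eligible_subsidy, eligible_tier1, enrolled_program, exempt_fee, has_dependent, has_valid_id, household_head, means_tested, over_18

Round 1: rule 6 [enrolled_program ∧ has_valid_id → eligible_subsidy]; rule 7 [has_valid_id → eligible_tier1]. Adds eligible_subsidy, eligible_tier1.
Round 2: rule 1 [eligible_subsidy ∧ exempt_fee ∧ means_tested → address_verified]; rule 2 [enrolled_program ∧ eligible_subsidy → household_head]; rule 5 [eligible_subsidy → application_complete]. Adds address_verified, household_head, application_complete.
Round 3: rule 3 [address_verified ∧ exempt_fee → case_approved]. Adds case_approved.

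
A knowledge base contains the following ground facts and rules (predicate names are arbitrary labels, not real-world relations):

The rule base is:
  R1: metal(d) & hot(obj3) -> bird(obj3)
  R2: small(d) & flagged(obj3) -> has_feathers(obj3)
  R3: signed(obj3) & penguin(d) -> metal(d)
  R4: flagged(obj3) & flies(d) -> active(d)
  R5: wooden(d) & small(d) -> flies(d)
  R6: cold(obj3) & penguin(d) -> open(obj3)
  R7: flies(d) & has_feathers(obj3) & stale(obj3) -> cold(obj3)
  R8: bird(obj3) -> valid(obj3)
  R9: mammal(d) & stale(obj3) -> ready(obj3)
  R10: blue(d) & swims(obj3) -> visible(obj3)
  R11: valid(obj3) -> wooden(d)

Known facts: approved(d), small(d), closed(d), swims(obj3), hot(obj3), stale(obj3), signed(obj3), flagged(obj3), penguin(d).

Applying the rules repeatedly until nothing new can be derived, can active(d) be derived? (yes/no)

Round 1: R2 [small(d) & flagged(obj3) -> has_feathers(obj3)]; R3 [signed(obj3) & penguin(d) -> metal(d)]. New: has_feathers(obj3), metal(d).
Round 2: R1 [metal(d) & hot(obj3) -> bird(obj3)]. New: bird(obj3).
Round 3: R8 [bird(obj3) -> valid(obj3)]. New: valid(obj3).
Round 4: R11 [valid(obj3) -> wooden(d)]. New: wooden(d).
Round 5: R5 [wooden(d) & small(d) -> flies(d)]. New: flies(d).
Round 6: R4 [flagged(obj3) & flies(d) -> active(d)]; R7 [flies(d) & has_feathers(obj3) & stale(obj3) -> cold(obj3)]. New: active(d), cold(obj3).
Round 7: R6 [cold(obj3) & penguin(d) -> open(obj3)]. New: open(obj3).
active(d) appears in round 6, so it is derivable.

yes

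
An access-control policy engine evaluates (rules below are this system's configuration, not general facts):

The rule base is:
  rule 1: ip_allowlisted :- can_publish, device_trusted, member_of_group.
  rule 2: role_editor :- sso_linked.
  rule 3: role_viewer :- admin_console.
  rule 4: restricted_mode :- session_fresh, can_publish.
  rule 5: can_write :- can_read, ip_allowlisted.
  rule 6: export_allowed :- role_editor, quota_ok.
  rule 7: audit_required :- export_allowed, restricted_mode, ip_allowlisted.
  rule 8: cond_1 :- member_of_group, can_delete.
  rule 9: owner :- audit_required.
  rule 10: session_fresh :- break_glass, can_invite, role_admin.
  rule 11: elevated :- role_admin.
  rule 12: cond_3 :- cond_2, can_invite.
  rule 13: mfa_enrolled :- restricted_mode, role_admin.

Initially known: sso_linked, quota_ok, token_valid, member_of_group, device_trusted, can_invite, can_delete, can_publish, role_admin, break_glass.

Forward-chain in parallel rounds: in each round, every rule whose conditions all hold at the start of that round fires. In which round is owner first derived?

Round 1 fires rule 1, rule 2, rule 8, rule 10, rule 11, giving ip_allowlisted, role_editor, cond_1, session_fresh, elevated.
Round 2 fires rule 4, rule 6, giving restricted_mode, export_allowed.
Round 3 fires rule 7, rule 13, giving audit_required, mfa_enrolled.
Round 4 fires rule 9, giving owner.
owner first appears in round 4.

4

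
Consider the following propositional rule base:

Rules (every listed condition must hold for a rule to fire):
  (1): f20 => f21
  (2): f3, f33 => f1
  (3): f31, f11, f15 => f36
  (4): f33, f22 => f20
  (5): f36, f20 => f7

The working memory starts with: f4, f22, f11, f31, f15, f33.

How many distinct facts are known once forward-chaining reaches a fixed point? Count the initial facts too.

Round 1 — (3), (4), derive f36, f20.
Round 2 — (1), (5), derive f21, f7.
Closure: {f11, f15, f20, f21, f22, f31, f33, f36, f4, f7} — 10 facts.

10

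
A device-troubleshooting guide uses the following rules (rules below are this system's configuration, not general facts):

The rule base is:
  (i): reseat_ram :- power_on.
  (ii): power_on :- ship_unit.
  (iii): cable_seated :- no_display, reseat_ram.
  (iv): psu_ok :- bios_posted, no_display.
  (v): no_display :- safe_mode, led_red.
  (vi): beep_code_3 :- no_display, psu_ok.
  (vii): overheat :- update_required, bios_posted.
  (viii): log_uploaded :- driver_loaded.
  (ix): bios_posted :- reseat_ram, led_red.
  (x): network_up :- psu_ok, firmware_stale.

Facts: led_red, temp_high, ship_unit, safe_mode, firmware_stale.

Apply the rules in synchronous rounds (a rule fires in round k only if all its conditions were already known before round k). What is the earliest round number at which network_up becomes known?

Round 1: (ii) [power_on :- ship_unit.]; (v) [no_display :- safe_mode, led_red.]. New: power_on, no_display.
Round 2: (i) [reseat_ram :- power_on.]. New: reseat_ram.
Round 3: (iii) [cable_seated :- no_display, reseat_ram.]; (ix) [bios_posted :- reseat_ram, led_red.]. New: cable_seated, bios_posted.
Round 4: (iv) [psu_ok :- bios_posted, no_display.]. New: psu_ok.
Round 5: (vi) [beep_code_3 :- no_display, psu_ok.]; (x) [network_up :- psu_ok, firmware_stale.]. New: beep_code_3, network_up.
network_up first appears in round 5.

5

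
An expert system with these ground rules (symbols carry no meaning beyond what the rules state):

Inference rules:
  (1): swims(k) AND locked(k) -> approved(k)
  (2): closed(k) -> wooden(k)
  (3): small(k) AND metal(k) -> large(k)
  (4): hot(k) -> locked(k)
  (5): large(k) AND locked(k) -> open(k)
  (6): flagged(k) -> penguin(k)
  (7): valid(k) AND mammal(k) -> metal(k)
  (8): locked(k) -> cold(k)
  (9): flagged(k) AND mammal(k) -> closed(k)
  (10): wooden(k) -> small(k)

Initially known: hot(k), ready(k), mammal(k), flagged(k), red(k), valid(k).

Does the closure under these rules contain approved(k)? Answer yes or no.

[1] (4) [hot(k) -> locked(k)]; (6) [flagged(k) -> penguin(k)]; (7) [valid(k) AND mammal(k) -> metal(k)]; (9) [flagged(k) AND mammal(k) -> closed(k)]. ⇒ new: locked(k), penguin(k), metal(k), closed(k).
[2] (2) [closed(k) -> wooden(k)]; (8) [locked(k) -> cold(k)]. ⇒ new: wooden(k), cold(k).
[3] (10) [wooden(k) -> small(k)]. ⇒ new: small(k).
[4] (3) [small(k) AND metal(k) -> large(k)]. ⇒ new: large(k).
[5] (5) [large(k) AND locked(k) -> open(k)]. ⇒ new: open(k).
Fixed point reached. approved(k) is concluded only by (1); (1) needs swims(k) (never derived).

no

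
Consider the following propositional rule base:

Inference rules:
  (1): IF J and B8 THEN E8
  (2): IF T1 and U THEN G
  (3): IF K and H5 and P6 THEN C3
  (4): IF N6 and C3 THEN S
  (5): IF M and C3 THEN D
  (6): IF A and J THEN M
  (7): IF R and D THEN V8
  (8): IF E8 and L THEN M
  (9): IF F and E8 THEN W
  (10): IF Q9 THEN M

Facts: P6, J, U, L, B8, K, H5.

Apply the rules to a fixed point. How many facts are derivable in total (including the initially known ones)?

Round 1: (1) [IF J and B8 THEN E8]; (3) [IF K and H5 and P6 THEN C3]. Adds E8, C3.
Round 2: (8) [IF E8 and L THEN M]. Adds M.
Round 3: (5) [IF M and C3 THEN D]. Adds D.
Closure: {B8, C3, D, E8, H5, J, K, L, M, P6, U} — 11 facts.

11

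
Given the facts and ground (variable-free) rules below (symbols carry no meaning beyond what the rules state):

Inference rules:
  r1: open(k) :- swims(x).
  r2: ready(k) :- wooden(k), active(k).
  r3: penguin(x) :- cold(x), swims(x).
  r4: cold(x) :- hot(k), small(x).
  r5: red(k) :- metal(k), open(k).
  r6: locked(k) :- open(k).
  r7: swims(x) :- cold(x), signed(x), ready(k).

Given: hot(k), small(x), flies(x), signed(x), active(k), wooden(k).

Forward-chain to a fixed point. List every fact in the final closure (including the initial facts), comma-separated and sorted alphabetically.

Round 1: r2 [ready(k) :- wooden(k), active(k).]; r4 [cold(x) :- hot(k), small(x).]. Adds ready(k), cold(x).
Round 2: r7 [swims(x) :- cold(x), signed(x), ready(k).]. Adds swims(x).
Round 3: r1 [open(k) :- swims(x).]; r3 [penguin(x) :- cold(x), swims(x).]. Adds open(k), penguin(x).
Round 4: r6 [locked(k) :- open(k).]. Adds locked(k).

active(k), cold(x), flies(x), hot(k), locked(k), open(k), penguin(x), ready(k), signed(x), small(x), swims(x), wooden(k)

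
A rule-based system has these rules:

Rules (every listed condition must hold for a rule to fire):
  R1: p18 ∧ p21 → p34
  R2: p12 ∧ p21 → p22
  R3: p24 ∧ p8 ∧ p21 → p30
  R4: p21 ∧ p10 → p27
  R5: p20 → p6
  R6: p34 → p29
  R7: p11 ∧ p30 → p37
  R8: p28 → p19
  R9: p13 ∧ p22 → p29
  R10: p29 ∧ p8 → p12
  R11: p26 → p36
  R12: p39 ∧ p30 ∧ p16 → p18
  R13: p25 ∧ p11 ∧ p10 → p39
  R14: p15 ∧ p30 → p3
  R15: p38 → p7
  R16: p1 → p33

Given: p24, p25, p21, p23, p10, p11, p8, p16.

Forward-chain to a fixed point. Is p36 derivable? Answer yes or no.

no

[1] R3 [p24 ∧ p8 ∧ p21 → p30]; R4 [p21 ∧ p10 → p27]; R13 [p25 ∧ p11 ∧ p10 → p39]. ⇒ new: p30, p27, p39.
[2] R7 [p11 ∧ p30 → p37]; R12 [p39 ∧ p30 ∧ p16 → p18]. ⇒ new: p37, p18.
[3] R1 [p18 ∧ p21 → p34]. ⇒ new: p34.
[4] R6 [p34 → p29]. ⇒ new: p29.
[5] R10 [p29 ∧ p8 → p12]. ⇒ new: p12.
[6] R2 [p12 ∧ p21 → p22]. ⇒ new: p22.
Fixed point reached. p36 is concluded only by R11; R11 needs p26 (never derived).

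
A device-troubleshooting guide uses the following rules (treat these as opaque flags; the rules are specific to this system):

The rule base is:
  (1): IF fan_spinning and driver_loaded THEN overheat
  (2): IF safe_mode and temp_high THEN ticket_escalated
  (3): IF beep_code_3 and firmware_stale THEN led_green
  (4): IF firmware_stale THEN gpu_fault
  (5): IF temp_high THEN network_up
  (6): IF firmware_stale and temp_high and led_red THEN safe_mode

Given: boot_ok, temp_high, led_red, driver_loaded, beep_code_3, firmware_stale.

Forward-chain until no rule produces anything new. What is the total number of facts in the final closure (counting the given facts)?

[1] (3) [IF beep_code_3 and firmware_stale THEN led_green]; (4) [IF firmware_stale THEN gpu_fault]; (5) [IF temp_high THEN network_up]; (6) [IF firmware_stale and temp_high and led_red THEN safe_mode]. ⇒ new: led_green, gpu_fault, network_up, safe_mode.
[2] (2) [IF safe_mode and temp_high THEN ticket_escalated]. ⇒ new: ticket_escalated.
Closure: {beep_code_3, boot_ok, driver_loaded, firmware_stale, gpu_fault, led_green, led_red, network_up, safe_mode, temp_high, ticket_escalated} — 11 facts.

11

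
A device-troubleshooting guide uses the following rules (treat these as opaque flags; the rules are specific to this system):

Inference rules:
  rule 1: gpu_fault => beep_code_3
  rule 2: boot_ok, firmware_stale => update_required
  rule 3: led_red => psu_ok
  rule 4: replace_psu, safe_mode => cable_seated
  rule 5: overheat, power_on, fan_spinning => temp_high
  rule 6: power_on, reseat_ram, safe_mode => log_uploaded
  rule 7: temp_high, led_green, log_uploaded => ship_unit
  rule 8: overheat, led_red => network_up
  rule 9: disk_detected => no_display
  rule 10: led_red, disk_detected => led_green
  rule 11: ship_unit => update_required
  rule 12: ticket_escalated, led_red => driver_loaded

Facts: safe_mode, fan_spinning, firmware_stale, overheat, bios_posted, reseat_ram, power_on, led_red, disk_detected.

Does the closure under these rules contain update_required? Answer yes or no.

Round 1 fires rule 3, rule 5, rule 6, rule 8, rule 9, rule 10, giving psu_ok, temp_high, log_uploaded, network_up, no_display, led_green.
Round 2 fires rule 7, giving ship_unit.
Round 3 fires rule 11, giving update_required.
update_required appears in round 3, so it is derivable.

yes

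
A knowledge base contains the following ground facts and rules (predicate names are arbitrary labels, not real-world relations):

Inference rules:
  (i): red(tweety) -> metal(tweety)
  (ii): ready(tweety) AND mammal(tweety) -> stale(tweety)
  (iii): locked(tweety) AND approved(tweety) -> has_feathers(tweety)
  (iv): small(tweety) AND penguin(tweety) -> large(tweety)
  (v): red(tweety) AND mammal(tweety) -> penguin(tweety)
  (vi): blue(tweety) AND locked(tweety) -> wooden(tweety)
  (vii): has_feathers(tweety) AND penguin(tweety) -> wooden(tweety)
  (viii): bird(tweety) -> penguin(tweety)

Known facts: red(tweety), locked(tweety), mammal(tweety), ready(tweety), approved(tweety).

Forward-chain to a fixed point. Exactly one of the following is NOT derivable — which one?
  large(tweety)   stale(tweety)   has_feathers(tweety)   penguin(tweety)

Round 1 — (i), (ii), (iii), (v), derive metal(tweety), stale(tweety), has_feathers(tweety), penguin(tweety).
Round 2 — (vii), derive wooden(tweety).
Derived: penguin(tweety) (round 1), stale(tweety) (round 1), has_feathers(tweety) (round 1). large(tweety) never appears in any round.

large(tweety)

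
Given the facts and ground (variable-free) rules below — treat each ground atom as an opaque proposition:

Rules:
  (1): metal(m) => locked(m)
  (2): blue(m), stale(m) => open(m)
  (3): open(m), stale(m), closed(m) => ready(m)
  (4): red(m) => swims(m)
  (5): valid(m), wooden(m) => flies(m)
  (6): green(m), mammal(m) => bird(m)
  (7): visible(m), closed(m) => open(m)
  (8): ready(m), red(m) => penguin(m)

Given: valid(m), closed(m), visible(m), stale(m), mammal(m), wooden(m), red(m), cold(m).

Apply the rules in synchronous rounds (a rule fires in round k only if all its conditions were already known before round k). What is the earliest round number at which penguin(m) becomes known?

3

Round 1: (4) [red(m) => swims(m)]; (5) [valid(m), wooden(m) => flies(m)]; (7) [visible(m), closed(m) => open(m)]. New: swims(m), flies(m), open(m).
Round 2: (3) [open(m), stale(m), closed(m) => ready(m)]. New: ready(m).
Round 3: (8) [ready(m), red(m) => penguin(m)]. New: penguin(m).
penguin(m) first appears in round 3.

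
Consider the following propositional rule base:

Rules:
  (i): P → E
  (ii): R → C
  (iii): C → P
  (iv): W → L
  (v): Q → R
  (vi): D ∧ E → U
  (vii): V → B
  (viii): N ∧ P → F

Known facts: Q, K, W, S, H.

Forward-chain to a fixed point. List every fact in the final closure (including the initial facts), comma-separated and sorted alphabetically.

[1] (iv) [W → L]; (v) [Q → R]. ⇒ new: L, R.
[2] (ii) [R → C]. ⇒ new: C.
[3] (iii) [C → P]. ⇒ new: P.
[4] (i) [P → E]. ⇒ new: E.

C, E, H, K, L, P, Q, R, S, W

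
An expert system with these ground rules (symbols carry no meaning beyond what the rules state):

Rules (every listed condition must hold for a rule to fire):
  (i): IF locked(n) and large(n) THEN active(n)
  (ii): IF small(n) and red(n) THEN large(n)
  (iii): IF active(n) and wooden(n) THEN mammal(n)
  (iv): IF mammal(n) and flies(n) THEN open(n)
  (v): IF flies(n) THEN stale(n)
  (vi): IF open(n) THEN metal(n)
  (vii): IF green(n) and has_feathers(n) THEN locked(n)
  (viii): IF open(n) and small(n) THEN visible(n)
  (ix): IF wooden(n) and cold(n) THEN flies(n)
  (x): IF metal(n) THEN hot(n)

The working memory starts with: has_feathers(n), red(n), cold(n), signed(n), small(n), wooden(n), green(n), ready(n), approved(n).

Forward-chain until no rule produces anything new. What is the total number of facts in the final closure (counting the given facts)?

19

Round 1 — (ii), (vii), (ix), derive large(n), locked(n), flies(n).
Round 2 — (i), (v), derive active(n), stale(n).
Round 3 — (iii), derive mammal(n).
Round 4 — (iv), derive open(n).
Round 5 — (vi), (viii), derive metal(n), visible(n).
Round 6 — (x), derive hot(n).
Closure: {active(n), approved(n), cold(n), flies(n), green(n), has_feathers(n), hot(n), large(n), locked(n), mammal(n), metal(n), open(n), ready(n), red(n), signed(n), small(n), stale(n), visible(n), wooden(n)} — 19 facts.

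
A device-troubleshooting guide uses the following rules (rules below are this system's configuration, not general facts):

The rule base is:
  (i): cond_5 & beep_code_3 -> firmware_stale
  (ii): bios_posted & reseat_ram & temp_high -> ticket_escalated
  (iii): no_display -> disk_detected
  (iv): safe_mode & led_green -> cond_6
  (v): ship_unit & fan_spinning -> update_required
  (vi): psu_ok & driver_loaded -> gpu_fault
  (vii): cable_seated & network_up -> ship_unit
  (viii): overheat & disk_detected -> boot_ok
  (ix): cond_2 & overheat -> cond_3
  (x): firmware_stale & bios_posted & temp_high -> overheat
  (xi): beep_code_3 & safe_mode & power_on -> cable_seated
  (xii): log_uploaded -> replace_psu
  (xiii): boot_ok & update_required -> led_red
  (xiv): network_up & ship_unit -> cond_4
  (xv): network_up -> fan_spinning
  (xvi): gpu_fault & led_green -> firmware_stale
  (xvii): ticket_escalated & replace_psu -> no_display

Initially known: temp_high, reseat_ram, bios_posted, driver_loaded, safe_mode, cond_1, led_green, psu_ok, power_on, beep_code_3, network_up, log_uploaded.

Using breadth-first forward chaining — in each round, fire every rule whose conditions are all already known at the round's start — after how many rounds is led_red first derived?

Round 1: (ii) [bios_posted & reseat_ram & temp_high -> ticket_escalated]; (iv) [safe_mode & led_green -> cond_6]; (vi) [psu_ok & driver_loaded -> gpu_fault]; (xi) [beep_code_3 & safe_mode & power_on -> cable_seated]; (xii) [log_uploaded -> replace_psu]; (xv) [network_up -> fan_spinning]. New: ticket_escalated, cond_6, gpu_fault, cable_seated, replace_psu, fan_spinning.
Round 2: (vii) [cable_seated & network_up -> ship_unit]; (xvi) [gpu_fault & led_green -> firmware_stale]; (xvii) [ticket_escalated & replace_psu -> no_display]. New: ship_unit, firmware_stale, no_display.
Round 3: (iii) [no_display -> disk_detected]; (v) [ship_unit & fan_spinning -> update_required]; (x) [firmware_stale & bios_posted & temp_high -> overheat]; (xiv) [network_up & ship_unit -> cond_4]. New: disk_detected, update_required, overheat, cond_4.
Round 4: (viii) [overheat & disk_detected -> boot_ok]. New: boot_ok.
Round 5: (xiii) [boot_ok & update_required -> led_red]. New: led_red.
led_red first appears in round 5.

5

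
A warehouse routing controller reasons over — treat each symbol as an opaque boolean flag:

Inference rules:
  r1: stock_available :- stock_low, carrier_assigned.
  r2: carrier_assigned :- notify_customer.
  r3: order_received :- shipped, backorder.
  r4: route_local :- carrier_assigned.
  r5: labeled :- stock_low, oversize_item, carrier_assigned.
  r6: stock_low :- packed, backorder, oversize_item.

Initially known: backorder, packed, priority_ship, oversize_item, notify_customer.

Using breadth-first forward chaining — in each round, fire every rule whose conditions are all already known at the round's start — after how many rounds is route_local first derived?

[1] r2 [carrier_assigned :- notify_customer.]; r6 [stock_low :- packed, backorder, oversize_item.]. ⇒ new: carrier_assigned, stock_low.
[2] r1 [stock_available :- stock_low, carrier_assigned.]; r4 [route_local :- carrier_assigned.]; r5 [labeled :- stock_low, oversize_item, carrier_assigned.]. ⇒ new: stock_available, route_local, labeled.
route_local first appears in round 2.

2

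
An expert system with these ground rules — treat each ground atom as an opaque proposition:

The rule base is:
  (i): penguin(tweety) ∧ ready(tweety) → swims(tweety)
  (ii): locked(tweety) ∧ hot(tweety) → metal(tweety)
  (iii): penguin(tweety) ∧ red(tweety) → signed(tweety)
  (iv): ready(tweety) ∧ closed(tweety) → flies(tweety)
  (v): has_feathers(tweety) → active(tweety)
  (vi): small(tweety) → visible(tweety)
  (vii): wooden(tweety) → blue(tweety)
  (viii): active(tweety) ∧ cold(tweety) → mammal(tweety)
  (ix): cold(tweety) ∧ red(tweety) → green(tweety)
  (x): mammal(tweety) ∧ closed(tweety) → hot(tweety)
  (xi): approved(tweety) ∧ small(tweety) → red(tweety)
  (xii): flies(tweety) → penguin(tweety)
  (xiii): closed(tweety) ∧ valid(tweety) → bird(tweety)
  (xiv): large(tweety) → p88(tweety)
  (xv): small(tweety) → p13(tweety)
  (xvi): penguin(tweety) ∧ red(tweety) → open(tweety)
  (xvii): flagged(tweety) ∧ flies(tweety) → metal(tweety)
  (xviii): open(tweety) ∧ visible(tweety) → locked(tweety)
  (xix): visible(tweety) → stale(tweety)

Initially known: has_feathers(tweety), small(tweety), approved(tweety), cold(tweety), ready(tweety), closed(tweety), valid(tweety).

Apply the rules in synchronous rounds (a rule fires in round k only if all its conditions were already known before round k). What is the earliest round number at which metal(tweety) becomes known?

Round 1: (iv) [ready(tweety) ∧ closed(tweety) → flies(tweety)]; (v) [has_feathers(tweety) → active(tweety)]; (vi) [small(tweety) → visible(tweety)]; (xi) [approved(tweety) ∧ small(tweety) → red(tweety)]; (xiii) [closed(tweety) ∧ valid(tweety) → bird(tweety)]; (xv) [small(tweety) → p13(tweety)]. New: flies(tweety), active(tweety), visible(tweety), red(tweety), bird(tweety), p13(tweety).
Round 2: (viii) [active(tweety) ∧ cold(tweety) → mammal(tweety)]; (ix) [cold(tweety) ∧ red(tweety) → green(tweety)]; (xii) [flies(tweety) → penguin(tweety)]; (xix) [visible(tweety) → stale(tweety)]. New: mammal(tweety), green(tweety), penguin(tweety), stale(tweety).
Round 3: (i) [penguin(tweety) ∧ ready(tweety) → swims(tweety)]; (iii) [penguin(tweety) ∧ red(tweety) → signed(tweety)]; (x) [mammal(tweety) ∧ closed(tweety) → hot(tweety)]; (xvi) [penguin(tweety) ∧ red(tweety) → open(tweety)]. New: swims(tweety), signed(tweety), hot(tweety), open(tweety).
Round 4: (xviii) [open(tweety) ∧ visible(tweety) → locked(tweety)]. New: locked(tweety).
Round 5: (ii) [locked(tweety) ∧ hot(tweety) → metal(tweety)]. New: metal(tweety).
metal(tweety) first appears in round 5.

5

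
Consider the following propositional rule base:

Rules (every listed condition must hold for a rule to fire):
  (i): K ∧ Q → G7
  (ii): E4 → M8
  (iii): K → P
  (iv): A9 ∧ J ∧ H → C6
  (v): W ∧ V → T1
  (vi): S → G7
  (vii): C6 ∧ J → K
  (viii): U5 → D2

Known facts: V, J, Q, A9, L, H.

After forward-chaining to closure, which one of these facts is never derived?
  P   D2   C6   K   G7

D2

[1] (iv) [A9 ∧ J ∧ H → C6]. ⇒ new: C6.
[2] (vii) [C6 ∧ J → K]. ⇒ new: K.
[3] (i) [K ∧ Q → G7]; (iii) [K → P]. ⇒ new: G7, P.
Derived: G7 (round 3), K (round 2), C6 (round 1), P (round 3). D2 never appears in any round.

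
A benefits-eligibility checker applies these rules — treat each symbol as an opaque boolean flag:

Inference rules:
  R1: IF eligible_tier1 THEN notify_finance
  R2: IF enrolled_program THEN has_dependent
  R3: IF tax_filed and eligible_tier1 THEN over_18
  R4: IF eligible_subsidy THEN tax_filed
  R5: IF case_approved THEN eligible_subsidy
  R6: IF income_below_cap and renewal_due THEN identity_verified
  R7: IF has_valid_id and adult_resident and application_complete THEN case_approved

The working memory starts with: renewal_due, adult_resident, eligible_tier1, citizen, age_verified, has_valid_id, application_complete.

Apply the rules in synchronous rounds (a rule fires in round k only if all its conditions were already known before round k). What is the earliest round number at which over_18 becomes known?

Round 1: R1 [IF eligible_tier1 THEN notify_finance]; R7 [IF has_valid_id and adult_resident and application_complete THEN case_approved]. New: notify_finance, case_approved.
Round 2: R5 [IF case_approved THEN eligible_subsidy]. New: eligible_subsidy.
Round 3: R4 [IF eligible_subsidy THEN tax_filed]. New: tax_filed.
Round 4: R3 [IF tax_filed and eligible_tier1 THEN over_18]. New: over_18.
over_18 first appears in round 4.

4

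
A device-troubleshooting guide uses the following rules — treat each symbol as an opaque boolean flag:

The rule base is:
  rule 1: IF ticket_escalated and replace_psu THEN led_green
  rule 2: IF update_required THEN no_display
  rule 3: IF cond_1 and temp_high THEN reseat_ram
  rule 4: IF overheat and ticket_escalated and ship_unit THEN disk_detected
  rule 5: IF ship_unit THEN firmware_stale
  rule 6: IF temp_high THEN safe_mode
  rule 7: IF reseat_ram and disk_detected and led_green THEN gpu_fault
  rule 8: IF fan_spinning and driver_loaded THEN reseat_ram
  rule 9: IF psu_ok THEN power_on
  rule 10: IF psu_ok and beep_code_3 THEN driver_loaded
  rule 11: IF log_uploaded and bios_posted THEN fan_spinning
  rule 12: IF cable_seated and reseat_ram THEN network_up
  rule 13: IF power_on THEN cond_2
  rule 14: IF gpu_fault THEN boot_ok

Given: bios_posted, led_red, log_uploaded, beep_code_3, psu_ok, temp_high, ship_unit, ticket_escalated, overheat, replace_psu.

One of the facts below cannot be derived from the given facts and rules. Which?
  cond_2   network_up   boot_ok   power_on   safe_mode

Round 1: rule 1 [IF ticket_escalated and replace_psu THEN led_green]; rule 4 [IF overheat and ticket_escalated and ship_unit THEN disk_detected]; rule 5 [IF ship_unit THEN firmware_stale]; rule 6 [IF temp_high THEN safe_mode]; rule 9 [IF psu_ok THEN power_on]; rule 10 [IF psu_ok and beep_code_3 THEN driver_loaded]; rule 11 [IF log_uploaded and bios_posted THEN fan_spinning]. New: led_green, disk_detected, firmware_stale, safe_mode, power_on, driver_loaded, fan_spinning.
Round 2: rule 8 [IF fan_spinning and driver_loaded THEN reseat_ram]; rule 13 [IF power_on THEN cond_2]. New: reseat_ram, cond_2.
Round 3: rule 7 [IF reseat_ram and disk_detected and led_green THEN gpu_fault]. New: gpu_fault.
Round 4: rule 14 [IF gpu_fault THEN boot_ok]. New: boot_ok.
Derived: power_on (round 1), safe_mode (round 1), boot_ok (round 4), cond_2 (round 2). network_up never appears in any round.

network_up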